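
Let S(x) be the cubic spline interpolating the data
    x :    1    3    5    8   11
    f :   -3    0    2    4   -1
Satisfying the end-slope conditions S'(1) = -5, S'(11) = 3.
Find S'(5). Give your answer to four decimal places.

With M_i denoting the second derivative at x_i, h_i = 2, 2, 3, 3, and Δ_i = (y_(i+1) − y_i)/h_i = 3/2, 1, 2/3, -5/3:
  2·M_0 + 8·M_1 + 2·M_2 = 6(Δ_1 - Δ_0) = -3
  2·M_1 + 10·M_2 + 3·M_3 = 6(Δ_2 - Δ_1) = -2
  3·M_2 + 12·M_3 + 3·M_4 = 6(Δ_3 - Δ_2) = -14
Clamped end conditions give two more equations: 2h_0·M_0 + h_0·M_1 = 6(Δ_0 - S'(1)) = 39 and h_3·M_3 + 2h_3·M_4 = 6(S'(11) - Δ_3) = 28.
Solving: M_0 = 1619/140, M_1 = -127/35, M_2 = 29/20, M_3 = -647/210, M_4 = 869/140.
On [5, 8], S'(x) = b_2 + 2c_2·(x - 5) + 3d_2·(x - 5)² with b_2 = Δ_2 - h_2(2M_2 + M_3)/6 = 53/70, c_2 = M_2/2 = 29/40, d_2 = (M_3 - M_2)/(6h_2) = -1903/7560. So S'(5) = 53/70.

0.7571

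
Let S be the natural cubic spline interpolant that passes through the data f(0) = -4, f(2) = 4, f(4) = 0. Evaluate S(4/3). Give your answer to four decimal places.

2.4444

Write σ_i for S''(x_i). With h_i = 2, 2 and divided differences Δ_i = 4, -2, the continuity of S' gives the tridiagonal system
  2·σ_0 + 8·σ_1 + 2·σ_2 = 6(Δ_1 - Δ_0) = -36
Natural end conditions: σ_0 = σ_2 = 0.
Solving the tridiagonal system: σ_0 = 0, σ_1 = -9/2, σ_2 = 0.
On [0, 2], S(x) = -4 + 11/2·x + 0·x² - 3/8·x³.
With x = 4/3: S(4/3) = 22/9.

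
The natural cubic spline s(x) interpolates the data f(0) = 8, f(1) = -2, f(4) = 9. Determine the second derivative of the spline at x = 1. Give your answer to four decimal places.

10.2500

Write M_i for s''(x_i). With h_i = 1, 3 and divided differences Δ_i = -10, 11/3, the continuity of s' gives the tridiagonal system
  1·M_0 + 8·M_1 + 3·M_2 = 6(Δ_1 - Δ_0) = 82
Natural end conditions: M_0 = M_2 = 0.
Hence M_0 = 0, M_1 = 41/4, M_2 = 0.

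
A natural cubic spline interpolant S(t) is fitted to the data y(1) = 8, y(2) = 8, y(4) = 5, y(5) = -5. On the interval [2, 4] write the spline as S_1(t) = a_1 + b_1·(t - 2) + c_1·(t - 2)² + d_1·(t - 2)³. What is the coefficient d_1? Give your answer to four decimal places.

-0.8750

Put m_i = S'' at the i-th knot. Here h = (1, 2, 1) and Δ = (0, -3/2, -10), so the interior equations h_(i-1)·m_(i-1) + 2(h_(i-1)+h_i)·m_i + h_i·m_(i+1) = 6(Δ_i − Δ_(i-1)) read
  1·m_0 + 6·m_1 + 2·m_2 = 6(Δ_1 - Δ_0) = -9
  2·m_1 + 6·m_2 + 1·m_3 = 6(Δ_2 - Δ_1) = -51
Natural end conditions: m_0 = m_3 = 0.
Solving: m_0 = 0, m_1 = 3/2, m_2 = -9, m_3 = 0.
On [2, 4], with S_1(t) = a_1 + b_1·(t - 2) + c_1·(t - 2)² + d_1·(t - 2)³: c_1 = m_1/2 = 3/4, d_1 = (m_2 - m_1)/(6h_1) = -7/8, b_1 = Δ_1 - h_1(2m_1 + m_2)/6 = 1/2.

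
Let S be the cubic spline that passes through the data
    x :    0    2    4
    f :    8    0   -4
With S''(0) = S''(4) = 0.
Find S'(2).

Let M_i = S''(x_i). Step sizes h_i = 2, 2; slopes of the chords Δ_i = (y_(i+1) - y_i)/h_i = -4, -2.
  2·M_0 + 8·M_1 + 2·M_2 = 6(Δ_1 - Δ_0) = 12
Natural end conditions: M_0 = M_2 = 0.
Solving: M_0 = 0, M_1 = 3/2, M_2 = 0.
On [2, 4], S'(x) = b_1 + 2c_1·(x - 2) + 3d_1·(x - 2)² with b_1 = Δ_1 - h_1(2M_1 + M_2)/6 = -3, c_1 = M_1/2 = 3/4, d_1 = (M_2 - M_1)/(6h_1) = -1/8. So S'(2) = -3.

-3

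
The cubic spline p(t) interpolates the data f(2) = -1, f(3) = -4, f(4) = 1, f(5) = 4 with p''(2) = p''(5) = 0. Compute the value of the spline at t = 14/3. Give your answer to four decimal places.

3.3160

Put σ_i = p'' at the i-th knot. Here h = (1, 1, 1) and Δ = (-3, 5, 3), so the interior equations h_(i-1)·σ_(i-1) + 2(h_(i-1)+h_i)·σ_i + h_i·σ_(i+1) = 6(Δ_i − Δ_(i-1)) read
  1·σ_0 + 4·σ_1 + 1·σ_2 = 6(Δ_1 - Δ_0) = 48
  1·σ_1 + 4·σ_2 + 1·σ_3 = 6(Δ_2 - Δ_1) = -12
Natural end conditions: σ_0 = σ_3 = 0.
Hence σ_0 = 0, σ_1 = 68/5, σ_2 = -32/5, σ_3 = 0.
On [4, 5], p(t) = 1 + 77/15·(t - 4) - 16/5·(t - 4)² + 16/15·(t - 4)³.
With (t - 4) = 2/3: p(14/3) = 1343/405.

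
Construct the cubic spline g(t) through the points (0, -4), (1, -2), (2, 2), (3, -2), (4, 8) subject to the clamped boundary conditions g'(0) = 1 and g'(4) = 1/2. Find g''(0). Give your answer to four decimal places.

-1.7321

Let m_i = g''(x_i). Step sizes h_i = 1, 1, 1, 1; slopes of the chords Δ_i = (y_(i+1) - y_i)/h_i = 2, 4, -4, 10.
  1·m_0 + 4·m_1 + 1·m_2 = 6(Δ_1 - Δ_0) = 12
  1·m_1 + 4·m_2 + 1·m_3 = 6(Δ_2 - Δ_1) = -48
  1·m_2 + 4·m_3 + 1·m_4 = 6(Δ_3 - Δ_2) = 84
Clamped end conditions give two more equations: 2h_0·m_0 + h_0·m_1 = 6(Δ_0 - g'(0)) = 6 and h_3·m_3 + 2h_3·m_4 = 6(g'(4) - Δ_3) = -57.
Forward elimination and back-substitution give m_0 = -97/56, m_1 = 265/28, m_2 = -193/8, m_3 = 1093/28, m_4 = -2689/56.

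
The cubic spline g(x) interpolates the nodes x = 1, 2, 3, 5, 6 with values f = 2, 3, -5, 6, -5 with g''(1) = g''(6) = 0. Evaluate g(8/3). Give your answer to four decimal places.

With m_i denoting the second derivative at x_i, h_i = 1, 1, 2, 1, and Δ_i = (y_(i+1) − y_i)/h_i = 1, -8, 11/2, -11:
  1·m_0 + 4·m_1 + 1·m_2 = 6(Δ_1 - Δ_0) = -54
  1·m_1 + 6·m_2 + 2·m_3 = 6(Δ_2 - Δ_1) = 81
  2·m_2 + 6·m_3 + 1·m_4 = 6(Δ_3 - Δ_2) = -99
Natural end conditions: m_0 = m_4 = 0.
Forward elimination and back-substitution give m_0 = 0, m_1 = -1206/61, m_2 = 1530/61, m_3 = -3033/122, m_4 = 0.
On [2, 3], g(x) = 3 - 341/61·(x - 2) - 603/61·(x - 2)² + 456/61·(x - 2)³.
With (x - 2) = 2/3: g(8/3) = -1595/549.

-2.9053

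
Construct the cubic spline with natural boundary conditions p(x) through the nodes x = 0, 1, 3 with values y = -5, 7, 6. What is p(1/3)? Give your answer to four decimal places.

With σ_i denoting the second derivative at x_i, h_i = 1, 2, and Δ_i = (y_(i+1) − y_i)/h_i = 12, -1/2:
  1·σ_0 + 6·σ_1 + 2·σ_2 = 6(Δ_1 - Δ_0) = -75
Natural end conditions: σ_0 = σ_2 = 0.
Hence σ_0 = 0, σ_1 = -25/2, σ_2 = 0.
On [0, 1], p(x) = -5 + 169/12·x + 0·x² - 25/12·x³.
With x = 1/3: p(1/3) = -31/81.

-0.3827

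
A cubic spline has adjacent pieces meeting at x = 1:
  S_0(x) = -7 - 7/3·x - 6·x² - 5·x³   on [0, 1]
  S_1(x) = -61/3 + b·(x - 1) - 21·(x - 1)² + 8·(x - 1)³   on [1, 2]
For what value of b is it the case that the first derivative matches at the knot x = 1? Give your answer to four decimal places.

-29.3333

S_0'(x) = -7/3 - 12·x - 15·x², so S_0'(1) = -88/3. On the right, S_1'(1) = b, so b = -88/3.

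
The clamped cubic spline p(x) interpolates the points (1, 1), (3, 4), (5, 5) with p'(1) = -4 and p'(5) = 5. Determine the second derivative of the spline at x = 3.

-6

Put M_i = p'' at the i-th knot. Here h = (2, 2) and Δ = (3/2, 1/2), so the interior equations h_(i-1)·M_(i-1) + 2(h_(i-1)+h_i)·M_i + h_i·M_(i+1) = 6(Δ_i − Δ_(i-1)) read
  2·M_0 + 8·M_1 + 2·M_2 = 6(Δ_1 - Δ_0) = -6
Clamped end conditions give two more equations: 2h_0·M_0 + h_0·M_1 = 6(Δ_0 - p'(1)) = 33 and h_1·M_1 + 2h_1·M_2 = 6(p'(5) - Δ_1) = 27.
Solving: M_0 = 45/4, M_1 = -6, M_2 = 39/4.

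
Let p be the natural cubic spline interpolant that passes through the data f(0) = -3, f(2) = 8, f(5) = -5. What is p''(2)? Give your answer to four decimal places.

-5.9000

Put σ_i = p'' at the i-th knot. Here h = (2, 3) and Δ = (11/2, -13/3), so the interior equations h_(i-1)·σ_(i-1) + 2(h_(i-1)+h_i)·σ_i + h_i·σ_(i+1) = 6(Δ_i − Δ_(i-1)) read
  2·σ_0 + 10·σ_1 + 3·σ_2 = 6(Δ_1 - Δ_0) = -59
Natural end conditions: σ_0 = σ_2 = 0.
Forward elimination and back-substitution give σ_0 = 0, σ_1 = -59/10, σ_2 = 0.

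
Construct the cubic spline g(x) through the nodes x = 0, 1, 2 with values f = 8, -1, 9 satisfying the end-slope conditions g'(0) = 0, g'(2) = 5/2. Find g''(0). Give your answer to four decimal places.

-54.2500

With M_i denoting the second derivative at x_i, h_i = 1, 1, and Δ_i = (y_(i+1) − y_i)/h_i = -9, 10:
  1·M_0 + 4·M_1 + 1·M_2 = 6(Δ_1 - Δ_0) = 114
Clamped end conditions give two more equations: 2h_0·M_0 + h_0·M_1 = 6(Δ_0 - g'(0)) = -54 and h_1·M_1 + 2h_1·M_2 = 6(g'(2) - Δ_1) = -45.
Forward elimination and back-substitution give M_0 = -217/4, M_1 = 109/2, M_2 = -199/4.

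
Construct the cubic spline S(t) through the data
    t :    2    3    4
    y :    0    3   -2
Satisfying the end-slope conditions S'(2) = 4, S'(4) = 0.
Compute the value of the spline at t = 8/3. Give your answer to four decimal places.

2.8889

Let M_i = S''(x_i). Step sizes h_i = 1, 1; slopes of the chords Δ_i = (y_(i+1) - y_i)/h_i = 3, -5.
  1·M_0 + 4·M_1 + 1·M_2 = 6(Δ_1 - Δ_0) = -48
Clamped end conditions give two more equations: 2h_0·M_0 + h_0·M_1 = 6(Δ_0 - S'(2)) = -6 and h_1·M_1 + 2h_1·M_2 = 6(S'(4) - Δ_1) = 30.
Forward elimination and back-substitution give M_0 = 7, M_1 = -20, M_2 = 25.
On [2, 3], S(t) = 0 + 4·(t - 2) + 7/2·(t - 2)² - 9/2·(t - 2)³.
With (t - 2) = 2/3: S(8/3) = 26/9.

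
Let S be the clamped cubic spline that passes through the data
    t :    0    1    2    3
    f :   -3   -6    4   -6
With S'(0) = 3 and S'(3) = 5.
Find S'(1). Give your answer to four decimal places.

5.1333

Write σ_i for S''(x_i). With h_i = 1, 1, 1 and divided differences Δ_i = -3, 10, -10, the continuity of S' gives the tridiagonal system
  1·σ_0 + 4·σ_1 + 1·σ_2 = 6(Δ_1 - Δ_0) = 78
  1·σ_1 + 4·σ_2 + 1·σ_3 = 6(Δ_2 - Δ_1) = -120
Clamped end conditions give two more equations: 2h_0·σ_0 + h_0·σ_1 = 6(Δ_0 - S'(0)) = -36 and h_2·σ_2 + 2h_2·σ_3 = 6(S'(3) - Δ_2) = 90.
Hence σ_0 = -604/15, σ_1 = 668/15, σ_2 = -898/15, σ_3 = 1124/15.
On [1, 2], S'(t) = b_1 + 2c_1·(t - 1) + 3d_1·(t - 1)² with b_1 = Δ_1 - h_1(2σ_1 + σ_2)/6 = 77/15, c_1 = σ_1/2 = 334/15, d_1 = (σ_2 - σ_1)/(6h_1) = -87/5. So S'(1) = 77/15.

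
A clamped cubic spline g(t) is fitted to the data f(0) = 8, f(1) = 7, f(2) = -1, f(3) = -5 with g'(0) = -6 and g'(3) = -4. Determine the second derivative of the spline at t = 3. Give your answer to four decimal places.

Put m_i = g'' at the i-th knot. Here h = (1, 1, 1) and Δ = (-1, -8, -4), so the interior equations h_(i-1)·m_(i-1) + 2(h_(i-1)+h_i)·m_i + h_i·m_(i+1) = 6(Δ_i − Δ_(i-1)) read
  1·m_0 + 4·m_1 + 1·m_2 = 6(Δ_1 - Δ_0) = -42
  1·m_1 + 4·m_2 + 1·m_3 = 6(Δ_2 - Δ_1) = 24
Clamped end conditions give two more equations: 2h_0·m_0 + h_0·m_1 = 6(Δ_0 - g'(0)) = 30 and h_2·m_2 + 2h_2·m_3 = 6(g'(3) - Δ_2) = 0.
Hence m_0 = 374/15, m_1 = -298/15, m_2 = 188/15, m_3 = -94/15.

-6.2667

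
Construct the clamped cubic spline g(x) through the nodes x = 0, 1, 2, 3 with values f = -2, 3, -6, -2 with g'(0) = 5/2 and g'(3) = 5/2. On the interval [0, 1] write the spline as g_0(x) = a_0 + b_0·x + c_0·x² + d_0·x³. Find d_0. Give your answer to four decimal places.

-10.2000

Let σ_i = g''(x_i). Step sizes h_i = 1, 1, 1; slopes of the chords Δ_i = (y_(i+1) - y_i)/h_i = 5, -9, 4.
  1·σ_0 + 4·σ_1 + 1·σ_2 = 6(Δ_1 - Δ_0) = -84
  1·σ_1 + 4·σ_2 + 1·σ_3 = 6(Δ_2 - Δ_1) = 78
Clamped end conditions give two more equations: 2h_0·σ_0 + h_0·σ_1 = 6(Δ_0 - g'(0)) = 15 and h_2·σ_2 + 2h_2·σ_3 = 6(g'(3) - Δ_2) = -9.
Solving the tridiagonal system: σ_0 = 127/5, σ_1 = -179/5, σ_2 = 169/5, σ_3 = -107/5.
On [0, 1], with g_0(x) = a_0 + b_0·x + c_0·x² + d_0·x³: c_0 = σ_0/2 = 127/10, d_0 = (σ_1 - σ_0)/(6h_0) = -51/5, b_0 = Δ_0 - h_0(2σ_0 + σ_1)/6 = 5/2.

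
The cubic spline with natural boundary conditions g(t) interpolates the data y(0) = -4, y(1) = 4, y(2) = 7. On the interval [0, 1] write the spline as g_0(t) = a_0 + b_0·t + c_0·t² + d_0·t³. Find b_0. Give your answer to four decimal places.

Put M_i = g'' at the i-th knot. Here h = (1, 1) and Δ = (8, 3), so the interior equations h_(i-1)·M_(i-1) + 2(h_(i-1)+h_i)·M_i + h_i·M_(i+1) = 6(Δ_i − Δ_(i-1)) read
  1·M_0 + 4·M_1 + 1·M_2 = 6(Δ_1 - Δ_0) = -30
Natural end conditions: M_0 = M_2 = 0.
Solving: M_0 = 0, M_1 = -15/2, M_2 = 0.
On [0, 1], with g_0(t) = a_0 + b_0·t + c_0·t² + d_0·t³: c_0 = M_0/2 = 0, d_0 = (M_1 - M_0)/(6h_0) = -5/4, b_0 = Δ_0 - h_0(2M_0 + M_1)/6 = 37/4.

9.2500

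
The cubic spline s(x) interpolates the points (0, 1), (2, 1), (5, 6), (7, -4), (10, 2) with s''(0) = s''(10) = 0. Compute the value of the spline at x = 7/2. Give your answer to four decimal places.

Put σ_i = s'' at the i-th knot. Here h = (2, 3, 2, 3) and Δ = (0, 5/3, -5, 2), so the interior equations h_(i-1)·σ_(i-1) + 2(h_(i-1)+h_i)·σ_i + h_i·σ_(i+1) = 6(Δ_i − Δ_(i-1)) read
  2·σ_0 + 10·σ_1 + 3·σ_2 = 6(Δ_1 - Δ_0) = 10
  3·σ_1 + 10·σ_2 + 2·σ_3 = 6(Δ_2 - Δ_1) = -40
  2·σ_2 + 10·σ_3 + 3·σ_4 = 6(Δ_3 - Δ_2) = 42
Natural end conditions: σ_0 = σ_4 = 0.
Solving the tridiagonal system: σ_0 = 0, σ_1 = 402/145, σ_2 = -514/87, σ_3 = 2341/435, σ_4 = 0.
On [2, 5], s(x) = 1 + 268/145·(x - 2) + 201/145·(x - 2)² - 1888/3915·(x - 2)³.
With (x - 2) = 3/2: s(7/2) = 3053/580.

5.2638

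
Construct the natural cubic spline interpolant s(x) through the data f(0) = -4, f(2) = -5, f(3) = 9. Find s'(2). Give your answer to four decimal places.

9.1667

Let M_i = s''(x_i). Step sizes h_i = 2, 1; slopes of the chords Δ_i = (y_(i+1) - y_i)/h_i = -1/2, 14.
  2·M_0 + 6·M_1 + 1·M_2 = 6(Δ_1 - Δ_0) = 87
Natural end conditions: M_0 = M_2 = 0.
Solving the tridiagonal system: M_0 = 0, M_1 = 29/2, M_2 = 0.
On [2, 3], s'(x) = b_1 + 2c_1·(x - 2) + 3d_1·(x - 2)² with b_1 = Δ_1 - h_1(2M_1 + M_2)/6 = 55/6, c_1 = M_1/2 = 29/4, d_1 = (M_2 - M_1)/(6h_1) = -29/12. So s'(2) = 55/6.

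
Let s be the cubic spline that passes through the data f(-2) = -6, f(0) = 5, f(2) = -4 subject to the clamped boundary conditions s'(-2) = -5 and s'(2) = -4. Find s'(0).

Write m_i for s''(x_i). With h_i = 2, 2 and divided differences Δ_i = 11/2, -9/2, the continuity of s' gives the tridiagonal system
  2·m_0 + 8·m_1 + 2·m_2 = 6(Δ_1 - Δ_0) = -60
Clamped end conditions give two more equations: 2h_0·m_0 + h_0·m_1 = 6(Δ_0 - s'(-2)) = 63 and h_1·m_1 + 2h_1·m_2 = 6(s'(2) - Δ_1) = 3.
Solving the tridiagonal system: m_0 = 47/2, m_1 = -31/2, m_2 = 17/2.
On [0, 2], s'(x) = b_1 + 2c_1·x + 3d_1·x² with b_1 = Δ_1 - h_1(2m_1 + m_2)/6 = 3, c_1 = m_1/2 = -31/4, d_1 = (m_2 - m_1)/(6h_1) = 2. So s'(0) = 3.

3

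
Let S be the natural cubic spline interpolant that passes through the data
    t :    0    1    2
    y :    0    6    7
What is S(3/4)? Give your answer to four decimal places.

With M_i denoting the second derivative at x_i, h_i = 1, 1, and Δ_i = (y_(i+1) − y_i)/h_i = 6, 1:
  1·M_0 + 4·M_1 + 1·M_2 = 6(Δ_1 - Δ_0) = -30
Natural end conditions: M_0 = M_2 = 0.
Forward elimination and back-substitution give M_0 = 0, M_1 = -15/2, M_2 = 0.
On [0, 1], S(t) = 0 + 29/4·t + 0·t² - 5/4·t³.
With t = 3/4: S(3/4) = 1257/256.

4.9102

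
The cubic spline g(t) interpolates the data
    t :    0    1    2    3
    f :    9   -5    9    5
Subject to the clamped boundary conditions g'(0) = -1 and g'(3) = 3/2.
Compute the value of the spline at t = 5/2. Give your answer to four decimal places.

7.7542

Write M_i for g''(x_i). With h_i = 1, 1, 1 and divided differences Δ_i = -14, 14, -4, the continuity of g' gives the tridiagonal system
  1·M_0 + 4·M_1 + 1·M_2 = 6(Δ_1 - Δ_0) = 168
  1·M_1 + 4·M_2 + 1·M_3 = 6(Δ_2 - Δ_1) = -108
Clamped end conditions give two more equations: 2h_0·M_0 + h_0·M_1 = 6(Δ_0 - g'(0)) = -78 and h_2·M_2 + 2h_2·M_3 = 6(g'(3) - Δ_2) = 33.
Solving: M_0 = -1151/15, M_1 = 1132/15, M_2 = -857/15, M_3 = 676/15.
On [2, 3], g(t) = 9 + 113/15·(t - 2) - 857/30·(t - 2)² + 511/30·(t - 2)³.
With (t - 2) = 1/2: g(5/2) = 1861/240.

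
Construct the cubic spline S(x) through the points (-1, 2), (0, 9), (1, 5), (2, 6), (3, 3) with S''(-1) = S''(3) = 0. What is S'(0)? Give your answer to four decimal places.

0.2500

Let M_i = S''(x_i). Step sizes h_i = 1, 1, 1, 1; slopes of the chords Δ_i = (y_(i+1) - y_i)/h_i = 7, -4, 1, -3.
  1·M_0 + 4·M_1 + 1·M_2 = 6(Δ_1 - Δ_0) = -66
  1·M_1 + 4·M_2 + 1·M_3 = 6(Δ_2 - Δ_1) = 30
  1·M_2 + 4·M_3 + 1·M_4 = 6(Δ_3 - Δ_2) = -24
Natural end conditions: M_0 = M_4 = 0.
Solving: M_0 = 0, M_1 = -81/4, M_2 = 15, M_3 = -39/4, M_4 = 0.
On [0, 1], S'(x) = b_1 + 2c_1·x + 3d_1·x² with b_1 = Δ_1 - h_1(2M_1 + M_2)/6 = 1/4, c_1 = M_1/2 = -81/8, d_1 = (M_2 - M_1)/(6h_1) = 47/8. So S'(0) = 1/4.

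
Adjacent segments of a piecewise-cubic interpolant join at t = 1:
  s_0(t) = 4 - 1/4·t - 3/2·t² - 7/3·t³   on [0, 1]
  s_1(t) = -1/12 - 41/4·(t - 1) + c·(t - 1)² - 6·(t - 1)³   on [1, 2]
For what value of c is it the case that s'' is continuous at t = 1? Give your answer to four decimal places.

s_0''(t) = -3 - 14·t, so s_0''(1) = -17. On the right, s_1''(1) = 2c, so c = -17/2.

-8.5000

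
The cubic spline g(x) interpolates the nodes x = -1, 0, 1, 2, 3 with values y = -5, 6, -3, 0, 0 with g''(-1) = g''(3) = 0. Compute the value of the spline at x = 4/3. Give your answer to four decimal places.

-3.2804

Put M_i = g'' at the i-th knot. Here h = (1, 1, 1, 1) and Δ = (11, -9, 3, 0), so the interior equations h_(i-1)·M_(i-1) + 2(h_(i-1)+h_i)·M_i + h_i·M_(i+1) = 6(Δ_i − Δ_(i-1)) read
  1·M_0 + 4·M_1 + 1·M_2 = 6(Δ_1 - Δ_0) = -120
  1·M_1 + 4·M_2 + 1·M_3 = 6(Δ_2 - Δ_1) = 72
  1·M_2 + 4·M_3 + 1·M_4 = 6(Δ_3 - Δ_2) = -18
Natural end conditions: M_0 = M_4 = 0.
Hence M_0 = 0, M_1 = -1053/28, M_2 = 213/7, M_3 = -339/28, M_4 = 0.
On [1, 2], g(x) = -3 - 41/8·(x - 1) + 213/14·(x - 1)² - 397/56·(x - 1)³.
With (x - 1) = 1/3: g(4/3) = -620/189.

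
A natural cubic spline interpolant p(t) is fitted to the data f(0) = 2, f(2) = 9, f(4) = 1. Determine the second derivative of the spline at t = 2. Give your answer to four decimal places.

With m_i denoting the second derivative at x_i, h_i = 2, 2, and Δ_i = (y_(i+1) − y_i)/h_i = 7/2, -4:
  2·m_0 + 8·m_1 + 2·m_2 = 6(Δ_1 - Δ_0) = -45
Natural end conditions: m_0 = m_2 = 0.
Solving: m_0 = 0, m_1 = -45/8, m_2 = 0.

-5.6250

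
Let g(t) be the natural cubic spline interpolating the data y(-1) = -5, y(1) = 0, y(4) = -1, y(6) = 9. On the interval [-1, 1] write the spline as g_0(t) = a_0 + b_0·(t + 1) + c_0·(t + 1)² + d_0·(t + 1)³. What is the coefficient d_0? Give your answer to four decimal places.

Write M_i for g''(x_i). With h_i = 2, 3, 2 and divided differences Δ_i = 5/2, -1/3, 5, the continuity of g' gives the tridiagonal system
  2·M_0 + 10·M_1 + 3·M_2 = 6(Δ_1 - Δ_0) = -17
  3·M_1 + 10·M_2 + 2·M_3 = 6(Δ_2 - Δ_1) = 32
Natural end conditions: M_0 = M_3 = 0.
Hence M_0 = 0, M_1 = -38/13, M_2 = 53/13, M_3 = 0.
On [-1, 1], with g_0(t) = a_0 + b_0·(t + 1) + c_0·(t + 1)² + d_0·(t + 1)³: c_0 = M_0/2 = 0, d_0 = (M_1 - M_0)/(6h_0) = -19/78, b_0 = Δ_0 - h_0(2M_0 + M_1)/6 = 271/78.

-0.2436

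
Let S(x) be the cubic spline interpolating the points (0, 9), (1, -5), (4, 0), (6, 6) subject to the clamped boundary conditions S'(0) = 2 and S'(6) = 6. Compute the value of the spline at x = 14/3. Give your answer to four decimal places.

2.2089

Let M_i = S''(x_i). Step sizes h_i = 1, 3, 2; slopes of the chords Δ_i = (y_(i+1) - y_i)/h_i = -14, 5/3, 3.
  1·M_0 + 8·M_1 + 3·M_2 = 6(Δ_1 - Δ_0) = 94
  3·M_1 + 10·M_2 + 2·M_3 = 6(Δ_2 - Δ_1) = 8
Clamped end conditions give two more equations: 2h_0·M_0 + h_0·M_1 = 6(Δ_0 - S'(0)) = -96 and h_2·M_2 + 2h_2·M_3 = 6(S'(6) - Δ_2) = 18.
Hence M_0 = -2299/39, M_1 = 854/39, M_2 = -289/39, M_3 = 320/39.
On [4, 6], S(x) = 0 + 203/39·(x - 4) - 289/78·(x - 4)² + 203/156·(x - 4)³.
With (x - 4) = 2/3: S(14/3) = 2326/1053.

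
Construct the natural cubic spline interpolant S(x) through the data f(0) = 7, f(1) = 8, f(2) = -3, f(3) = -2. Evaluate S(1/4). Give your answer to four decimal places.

With m_i denoting the second derivative at x_i, h_i = 1, 1, 1, and Δ_i = (y_(i+1) − y_i)/h_i = 1, -11, 1:
  1·m_0 + 4·m_1 + 1·m_2 = 6(Δ_1 - Δ_0) = -72
  1·m_1 + 4·m_2 + 1·m_3 = 6(Δ_2 - Δ_1) = 72
Natural end conditions: m_0 = m_3 = 0.
Hence m_0 = 0, m_1 = -24, m_2 = 24, m_3 = 0.
On [0, 1], S(x) = 7 + 5·x + 0·x² - 4·x³.
With x = 1/4: S(1/4) = 131/16.

8.1875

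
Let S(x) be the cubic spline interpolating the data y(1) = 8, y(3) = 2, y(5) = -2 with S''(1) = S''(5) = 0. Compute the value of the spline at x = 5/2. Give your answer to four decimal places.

Write σ_i for S''(x_i). With h_i = 2, 2 and divided differences Δ_i = -3, -2, the continuity of S' gives the tridiagonal system
  2·σ_0 + 8·σ_1 + 2·σ_2 = 6(Δ_1 - Δ_0) = 6
Natural end conditions: σ_0 = σ_2 = 0.
Hence σ_0 = 0, σ_1 = 3/4, σ_2 = 0.
On [1, 3], S(x) = 8 - 13/4·(x - 1) + 0·(x - 1)² + 1/16·(x - 1)³.
With (x - 1) = 3/2: S(5/2) = 427/128.

3.3359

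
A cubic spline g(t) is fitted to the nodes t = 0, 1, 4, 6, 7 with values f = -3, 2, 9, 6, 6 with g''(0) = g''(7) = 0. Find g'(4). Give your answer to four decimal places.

-0.6464

Put M_i = g'' at the i-th knot. Here h = (1, 3, 2, 1) and Δ = (5, 7/3, -3/2, 0), so the interior equations h_(i-1)·M_(i-1) + 2(h_(i-1)+h_i)·M_i + h_i·M_(i+1) = 6(Δ_i − Δ_(i-1)) read
  1·M_0 + 8·M_1 + 3·M_2 = 6(Δ_1 - Δ_0) = -16
  3·M_1 + 10·M_2 + 2·M_3 = 6(Δ_2 - Δ_1) = -23
  2·M_2 + 6·M_3 + 1·M_4 = 6(Δ_3 - Δ_2) = 9
Natural end conditions: M_0 = M_4 = 0.
Forward elimination and back-substitution give M_0 = 0, M_1 = -214/197, M_2 = -480/197, M_3 = 911/394, M_4 = 0.
On [4, 6], g'(t) = b_2 + 2c_2·(t - 4) + 3d_2·(t - 4)² with b_2 = Δ_2 - h_2(2M_2 + M_3)/6 = -382/591, c_2 = M_2/2 = -240/197, d_2 = (M_3 - M_2)/(6h_2) = 1871/4728. So g'(4) = -382/591.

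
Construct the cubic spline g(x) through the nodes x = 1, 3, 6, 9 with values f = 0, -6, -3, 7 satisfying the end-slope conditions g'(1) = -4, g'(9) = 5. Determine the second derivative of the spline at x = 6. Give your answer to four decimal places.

0.2105

Put M_i = g'' at the i-th knot. Here h = (2, 3, 3) and Δ = (-3, 1, 10/3), so the interior equations h_(i-1)·M_(i-1) + 2(h_(i-1)+h_i)·M_i + h_i·M_(i+1) = 6(Δ_i − Δ_(i-1)) read
  2·M_0 + 10·M_1 + 3·M_2 = 6(Δ_1 - Δ_0) = 24
  3·M_1 + 12·M_2 + 3·M_3 = 6(Δ_2 - Δ_1) = 14
Clamped end conditions give two more equations: 2h_0·M_0 + h_0·M_1 = 6(Δ_0 - g'(1)) = 6 and h_2·M_2 + 2h_2·M_3 = 6(g'(9) - Δ_2) = 10.
Solving: M_0 = 7/19, M_1 = 43/19, M_2 = 4/19, M_3 = 89/57.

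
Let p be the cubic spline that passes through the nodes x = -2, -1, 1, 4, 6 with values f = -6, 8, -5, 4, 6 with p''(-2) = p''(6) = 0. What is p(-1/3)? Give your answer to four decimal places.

7.3402

Put M_i = p'' at the i-th knot. Here h = (1, 2, 3, 2) and Δ = (14, -13/2, 3, 1), so the interior equations h_(i-1)·M_(i-1) + 2(h_(i-1)+h_i)·M_i + h_i·M_(i+1) = 6(Δ_i − Δ_(i-1)) read
  1·M_0 + 6·M_1 + 2·M_2 = 6(Δ_1 - Δ_0) = -123
  2·M_1 + 10·M_2 + 3·M_3 = 6(Δ_2 - Δ_1) = 57
  3·M_2 + 10·M_3 + 2·M_4 = 6(Δ_3 - Δ_2) = -12
Natural end conditions: M_0 = M_4 = 0.
Forward elimination and back-substitution give M_0 = 0, M_1 = -12405/506, M_2 = 3048/253, M_3 = -1218/253, M_4 = 0.
On [-1, 1], p(x) = 8 + 2949/506·(x + 1) - 12405/1012·(x + 1)² + 6167/2024·(x + 1)³.
With (x + 1) = 2/3: p(-1/3) = 50141/6831.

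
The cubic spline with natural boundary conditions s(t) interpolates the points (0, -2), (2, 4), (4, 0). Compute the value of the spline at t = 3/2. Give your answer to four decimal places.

3.3203

Write σ_i for s''(x_i). With h_i = 2, 2 and divided differences Δ_i = 3, -2, the continuity of s' gives the tridiagonal system
  2·σ_0 + 8·σ_1 + 2·σ_2 = 6(Δ_1 - Δ_0) = -30
Natural end conditions: σ_0 = σ_2 = 0.
Solving: σ_0 = 0, σ_1 = -15/4, σ_2 = 0.
On [0, 2], s(t) = -2 + 17/4·t + 0·t² - 5/16·t³.
With t = 3/2: s(3/2) = 425/128.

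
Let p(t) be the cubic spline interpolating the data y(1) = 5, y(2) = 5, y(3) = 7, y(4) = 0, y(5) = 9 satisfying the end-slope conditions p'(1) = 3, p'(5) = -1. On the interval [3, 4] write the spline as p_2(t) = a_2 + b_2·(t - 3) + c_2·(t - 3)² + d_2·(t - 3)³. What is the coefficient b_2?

With m_i denoting the second derivative at x_i, h_i = 1, 1, 1, 1, and Δ_i = (y_(i+1) − y_i)/h_i = 0, 2, -7, 9:
  1·m_0 + 4·m_1 + 1·m_2 = 6(Δ_1 - Δ_0) = 12
  1·m_1 + 4·m_2 + 1·m_3 = 6(Δ_2 - Δ_1) = -54
  1·m_2 + 4·m_3 + 1·m_4 = 6(Δ_3 - Δ_2) = 96
Clamped end conditions give two more equations: 2h_0·m_0 + h_0·m_1 = 6(Δ_0 - p'(1)) = -18 and h_3·m_3 + 2h_3·m_4 = 6(p'(5) - Δ_3) = -60.
Solving: m_0 = -16, m_1 = 14, m_2 = -28, m_3 = 44, m_4 = -52.
On [3, 4], with p_2(t) = a_2 + b_2·(t - 3) + c_2·(t - 3)² + d_2·(t - 3)³: c_2 = m_2/2 = -14, d_2 = (m_3 - m_2)/(6h_2) = 12, b_2 = Δ_2 - h_2(2m_2 + m_3)/6 = -5.

-5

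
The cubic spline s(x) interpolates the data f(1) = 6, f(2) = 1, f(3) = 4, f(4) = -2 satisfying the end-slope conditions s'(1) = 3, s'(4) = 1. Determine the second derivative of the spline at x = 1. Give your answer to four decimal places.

-38.5333

With M_i denoting the second derivative at x_i, h_i = 1, 1, 1, and Δ_i = (y_(i+1) − y_i)/h_i = -5, 3, -6:
  1·M_0 + 4·M_1 + 1·M_2 = 6(Δ_1 - Δ_0) = 48
  1·M_1 + 4·M_2 + 1·M_3 = 6(Δ_2 - Δ_1) = -54
Clamped end conditions give two more equations: 2h_0·M_0 + h_0·M_1 = 6(Δ_0 - s'(1)) = -48 and h_2·M_2 + 2h_2·M_3 = 6(s'(4) - Δ_2) = 42.
Solving: M_0 = -578/15, M_1 = 436/15, M_2 = -446/15, M_3 = 538/15.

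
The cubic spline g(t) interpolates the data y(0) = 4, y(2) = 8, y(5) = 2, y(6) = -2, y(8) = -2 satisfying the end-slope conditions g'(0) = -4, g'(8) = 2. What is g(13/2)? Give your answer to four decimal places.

With M_i denoting the second derivative at x_i, h_i = 2, 3, 1, 2, and Δ_i = (y_(i+1) − y_i)/h_i = 2, -2, -4, 0:
  2·M_0 + 10·M_1 + 3·M_2 = 6(Δ_1 - Δ_0) = -24
  3·M_1 + 8·M_2 + 1·M_3 = 6(Δ_2 - Δ_1) = -12
  1·M_2 + 6·M_3 + 2·M_4 = 6(Δ_3 - Δ_2) = 24
Clamped end conditions give two more equations: 2h_0·M_0 + h_0·M_1 = 6(Δ_0 - g'(0)) = 36 and h_3·M_3 + 2h_3·M_4 = 6(g'(8) - Δ_3) = 12.
Solving: M_0 = 192/17, M_1 = -78/17, M_2 = -4/17, M_3 = 62/17, M_4 = 20/17.
On [6, 8], g(t) = -2 - 48/17·(t - 6) + 31/17·(t - 6)² - 7/34·(t - 6)³.
With (t - 6) = 1/2: g(13/2) = -811/272.

-2.9816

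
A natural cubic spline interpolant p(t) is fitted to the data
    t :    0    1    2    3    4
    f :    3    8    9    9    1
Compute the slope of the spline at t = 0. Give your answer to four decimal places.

Let σ_i = p''(x_i). Step sizes h_i = 1, 1, 1, 1; slopes of the chords Δ_i = (y_(i+1) - y_i)/h_i = 5, 1, 0, -8.
  1·σ_0 + 4·σ_1 + 1·σ_2 = 6(Δ_1 - Δ_0) = -24
  1·σ_1 + 4·σ_2 + 1·σ_3 = 6(Δ_2 - Δ_1) = -6
  1·σ_2 + 4·σ_3 + 1·σ_4 = 6(Δ_3 - Δ_2) = -48
Natural end conditions: σ_0 = σ_4 = 0.
Hence σ_0 = 0, σ_1 = -48/7, σ_2 = 24/7, σ_3 = -90/7, σ_4 = 0.
On [0, 1], p'(t) = b_0 + 2c_0·t + 3d_0·t² with b_0 = Δ_0 - h_0(2σ_0 + σ_1)/6 = 43/7, c_0 = σ_0/2 = 0, d_0 = (σ_1 - σ_0)/(6h_0) = -8/7. So p'(0) = 43/7.

6.1429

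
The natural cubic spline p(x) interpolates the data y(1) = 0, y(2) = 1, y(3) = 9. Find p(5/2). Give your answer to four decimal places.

Let M_i = p''(x_i). Step sizes h_i = 1, 1; slopes of the chords Δ_i = (y_(i+1) - y_i)/h_i = 1, 8.
  1·M_0 + 4·M_1 + 1·M_2 = 6(Δ_1 - Δ_0) = 42
Natural end conditions: M_0 = M_2 = 0.
Solving: M_0 = 0, M_1 = 21/2, M_2 = 0.
On [2, 3], p(x) = 1 + 9/2·(x - 2) + 21/4·(x - 2)² - 7/4·(x - 2)³.
With (x - 2) = 1/2: p(5/2) = 139/32.

4.3438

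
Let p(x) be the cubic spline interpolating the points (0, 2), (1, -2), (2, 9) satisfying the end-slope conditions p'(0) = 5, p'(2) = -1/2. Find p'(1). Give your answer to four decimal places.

4.1250

Let M_i = p''(x_i). Step sizes h_i = 1, 1; slopes of the chords Δ_i = (y_(i+1) - y_i)/h_i = -4, 11.
  1·M_0 + 4·M_1 + 1·M_2 = 6(Δ_1 - Δ_0) = 90
Clamped end conditions give two more equations: 2h_0·M_0 + h_0·M_1 = 6(Δ_0 - p'(0)) = -54 and h_1·M_1 + 2h_1·M_2 = 6(p'(2) - Δ_1) = -69.
Forward elimination and back-substitution give M_0 = -209/4, M_1 = 101/2, M_2 = -239/4.
On [1, 2], p'(x) = b_1 + 2c_1·(x - 1) + 3d_1·(x - 1)² with b_1 = Δ_1 - h_1(2M_1 + M_2)/6 = 33/8, c_1 = M_1/2 = 101/4, d_1 = (M_2 - M_1)/(6h_1) = -147/8. So p'(1) = 33/8.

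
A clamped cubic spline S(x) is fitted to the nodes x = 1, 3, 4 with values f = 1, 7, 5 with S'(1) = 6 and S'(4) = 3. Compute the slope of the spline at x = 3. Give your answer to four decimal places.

-2.5000

Put σ_i = S'' at the i-th knot. Here h = (2, 1) and Δ = (3, -2), so the interior equations h_(i-1)·σ_(i-1) + 2(h_(i-1)+h_i)·σ_i + h_i·σ_(i+1) = 6(Δ_i − Δ_(i-1)) read
  2·σ_0 + 6·σ_1 + 1·σ_2 = 6(Δ_1 - Δ_0) = -30
Clamped end conditions give two more equations: 2h_0·σ_0 + h_0·σ_1 = 6(Δ_0 - S'(1)) = -18 and h_1·σ_1 + 2h_1·σ_2 = 6(S'(4) - Δ_1) = 30.
Forward elimination and back-substitution give σ_0 = -1/2, σ_1 = -8, σ_2 = 19.
On [3, 4], S'(x) = b_1 + 2c_1·(x - 3) + 3d_1·(x - 3)² with b_1 = Δ_1 - h_1(2σ_1 + σ_2)/6 = -5/2, c_1 = σ_1/2 = -4, d_1 = (σ_2 - σ_1)/(6h_1) = 9/2. So S'(3) = -5/2.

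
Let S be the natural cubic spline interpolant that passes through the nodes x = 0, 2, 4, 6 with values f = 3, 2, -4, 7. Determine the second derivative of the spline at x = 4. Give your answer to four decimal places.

7.3000

Let M_i = S''(x_i). Step sizes h_i = 2, 2, 2; slopes of the chords Δ_i = (y_(i+1) - y_i)/h_i = -1/2, -3, 11/2.
  2·M_0 + 8·M_1 + 2·M_2 = 6(Δ_1 - Δ_0) = -15
  2·M_1 + 8·M_2 + 2·M_3 = 6(Δ_2 - Δ_1) = 51
Natural end conditions: M_0 = M_3 = 0.
Solving: M_0 = 0, M_1 = -37/10, M_2 = 73/10, M_3 = 0.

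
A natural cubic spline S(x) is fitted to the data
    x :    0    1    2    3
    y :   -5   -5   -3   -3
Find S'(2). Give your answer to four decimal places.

Write σ_i for S''(x_i). With h_i = 1, 1, 1 and divided differences Δ_i = 0, 2, 0, the continuity of S' gives the tridiagonal system
  1·σ_0 + 4·σ_1 + 1·σ_2 = 6(Δ_1 - Δ_0) = 12
  1·σ_1 + 4·σ_2 + 1·σ_3 = 6(Δ_2 - Δ_1) = -12
Natural end conditions: σ_0 = σ_3 = 0.
Solving: σ_0 = 0, σ_1 = 4, σ_2 = -4, σ_3 = 0.
On [2, 3], S'(x) = b_2 + 2c_2·(x - 2) + 3d_2·(x - 2)² with b_2 = Δ_2 - h_2(2σ_2 + σ_3)/6 = 4/3, c_2 = σ_2/2 = -2, d_2 = (σ_3 - σ_2)/(6h_2) = 2/3. So S'(2) = 4/3.

1.3333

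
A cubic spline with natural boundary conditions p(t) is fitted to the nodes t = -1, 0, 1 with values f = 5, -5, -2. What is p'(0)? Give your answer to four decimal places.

With M_i denoting the second derivative at x_i, h_i = 1, 1, and Δ_i = (y_(i+1) − y_i)/h_i = -10, 3:
  1·M_0 + 4·M_1 + 1·M_2 = 6(Δ_1 - Δ_0) = 78
Natural end conditions: M_0 = M_2 = 0.
Solving the tridiagonal system: M_0 = 0, M_1 = 39/2, M_2 = 0.
On [0, 1], p'(t) = b_1 + 2c_1·t + 3d_1·t² with b_1 = Δ_1 - h_1(2M_1 + M_2)/6 = -7/2, c_1 = M_1/2 = 39/4, d_1 = (M_2 - M_1)/(6h_1) = -13/4. So p'(0) = -7/2.

-3.5000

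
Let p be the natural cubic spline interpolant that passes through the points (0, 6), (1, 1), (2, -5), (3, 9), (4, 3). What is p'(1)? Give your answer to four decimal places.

Put M_i = p'' at the i-th knot. Here h = (1, 1, 1, 1) and Δ = (-5, -6, 14, -6), so the interior equations h_(i-1)·M_(i-1) + 2(h_(i-1)+h_i)·M_i + h_i·M_(i+1) = 6(Δ_i − Δ_(i-1)) read
  1·M_0 + 4·M_1 + 1·M_2 = 6(Δ_1 - Δ_0) = -6
  1·M_1 + 4·M_2 + 1·M_3 = 6(Δ_2 - Δ_1) = 120
  1·M_2 + 4·M_3 + 1·M_4 = 6(Δ_3 - Δ_2) = -120
Natural end conditions: M_0 = M_4 = 0.
Solving: M_0 = 0, M_1 = -345/28, M_2 = 303/7, M_3 = -1143/28, M_4 = 0.
On [1, 2], p'(t) = b_1 + 2c_1·(t - 1) + 3d_1·(t - 1)² with b_1 = Δ_1 - h_1(2M_1 + M_2)/6 = -255/28, c_1 = M_1/2 = -345/56, d_1 = (M_2 - M_1)/(6h_1) = 519/56. So p'(1) = -255/28.

-9.1071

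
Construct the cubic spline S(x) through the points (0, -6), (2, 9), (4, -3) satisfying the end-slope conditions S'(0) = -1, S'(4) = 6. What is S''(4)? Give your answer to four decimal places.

29.8750

Let σ_i = S''(x_i). Step sizes h_i = 2, 2; slopes of the chords Δ_i = (y_(i+1) - y_i)/h_i = 15/2, -6.
  2·σ_0 + 8·σ_1 + 2·σ_2 = 6(Δ_1 - Δ_0) = -81
Clamped end conditions give two more equations: 2h_0·σ_0 + h_0·σ_1 = 6(Δ_0 - S'(0)) = 51 and h_1·σ_1 + 2h_1·σ_2 = 6(S'(4) - Δ_1) = 72.
Solving the tridiagonal system: σ_0 = 197/8, σ_1 = -95/4, σ_2 = 239/8.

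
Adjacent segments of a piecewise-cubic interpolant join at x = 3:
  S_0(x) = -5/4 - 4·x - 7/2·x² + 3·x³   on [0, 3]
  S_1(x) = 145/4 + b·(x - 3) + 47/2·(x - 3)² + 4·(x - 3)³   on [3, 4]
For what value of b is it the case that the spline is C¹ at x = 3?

56

S_0'(x) = -4 - 7·x + 9·x², so S_0'(3) = 56. On the right, S_1'(3) = b, so b = 56.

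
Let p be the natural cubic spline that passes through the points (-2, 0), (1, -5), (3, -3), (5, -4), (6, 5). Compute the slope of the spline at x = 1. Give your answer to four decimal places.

0.8333

Put M_i = p'' at the i-th knot. Here h = (3, 2, 2, 1) and Δ = (-5/3, 1, -1/2, 9), so the interior equations h_(i-1)·M_(i-1) + 2(h_(i-1)+h_i)·M_i + h_i·M_(i+1) = 6(Δ_i − Δ_(i-1)) read
  3·M_0 + 10·M_1 + 2·M_2 = 6(Δ_1 - Δ_0) = 16
  2·M_1 + 8·M_2 + 2·M_3 = 6(Δ_2 - Δ_1) = -9
  2·M_2 + 6·M_3 + 1·M_4 = 6(Δ_3 - Δ_2) = 57
Natural end conditions: M_0 = M_4 = 0.
Solving the tridiagonal system: M_0 = 0, M_1 = 5/2, M_2 = -9/2, M_3 = 11, M_4 = 0.
On [1, 3], p'(x) = b_1 + 2c_1·(x - 1) + 3d_1·(x - 1)² with b_1 = Δ_1 - h_1(2M_1 + M_2)/6 = 5/6, c_1 = M_1/2 = 5/4, d_1 = (M_2 - M_1)/(6h_1) = -7/12. So p'(1) = 5/6.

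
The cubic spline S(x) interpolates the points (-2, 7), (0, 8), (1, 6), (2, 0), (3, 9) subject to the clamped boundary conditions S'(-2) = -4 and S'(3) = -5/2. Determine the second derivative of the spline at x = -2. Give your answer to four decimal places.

8.0671

Let m_i = S''(x_i). Step sizes h_i = 2, 1, 1, 1; slopes of the chords Δ_i = (y_(i+1) - y_i)/h_i = 1/2, -2, -6, 9.
  2·m_0 + 6·m_1 + 1·m_2 = 6(Δ_1 - Δ_0) = -15
  1·m_1 + 4·m_2 + 1·m_3 = 6(Δ_2 - Δ_1) = -24
  1·m_2 + 4·m_3 + 1·m_4 = 6(Δ_3 - Δ_2) = 90
Clamped end conditions give two more equations: 2h_0·m_0 + h_0·m_1 = 6(Δ_0 - S'(-2)) = 27 and h_3·m_3 + 2h_3·m_4 = 6(S'(3) - Δ_3) = -69.
Forward elimination and back-substitution give m_0 = 1323/164, m_1 = -108/41, m_2 = -1257/82, m_3 = 1638/41, m_4 = -4467/82.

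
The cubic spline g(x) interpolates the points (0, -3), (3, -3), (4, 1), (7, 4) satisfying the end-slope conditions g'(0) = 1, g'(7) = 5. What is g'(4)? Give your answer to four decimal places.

3.0364

Put M_i = g'' at the i-th knot. Here h = (3, 1, 3) and Δ = (0, 4, 1), so the interior equations h_(i-1)·M_(i-1) + 2(h_(i-1)+h_i)·M_i + h_i·M_(i+1) = 6(Δ_i − Δ_(i-1)) read
  3·M_0 + 8·M_1 + 1·M_2 = 6(Δ_1 - Δ_0) = 24
  1·M_1 + 8·M_2 + 3·M_3 = 6(Δ_2 - Δ_1) = -18
Clamped end conditions give two more equations: 2h_0·M_0 + h_0·M_1 = 6(Δ_0 - g'(0)) = -6 and h_2·M_2 + 2h_2·M_3 = 6(g'(7) - Δ_2) = 24.
Solving the tridiagonal system: M_0 = -192/55, M_1 = 274/55, M_2 = -296/55, M_3 = 368/55.
On [4, 7], g'(x) = b_2 + 2c_2·(x - 4) + 3d_2·(x - 4)² with b_2 = Δ_2 - h_2(2M_2 + M_3)/6 = 167/55, c_2 = M_2/2 = -148/55, d_2 = (M_3 - M_2)/(6h_2) = 332/495. So g'(4) = 167/55.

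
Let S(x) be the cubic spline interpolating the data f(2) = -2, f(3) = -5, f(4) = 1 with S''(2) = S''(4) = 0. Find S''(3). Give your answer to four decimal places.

Put M_i = S'' at the i-th knot. Here h = (1, 1) and Δ = (-3, 6), so the interior equations h_(i-1)·M_(i-1) + 2(h_(i-1)+h_i)·M_i + h_i·M_(i+1) = 6(Δ_i − Δ_(i-1)) read
  1·M_0 + 4·M_1 + 1·M_2 = 6(Δ_1 - Δ_0) = 54
Natural end conditions: M_0 = M_2 = 0.
Hence M_0 = 0, M_1 = 27/2, M_2 = 0.

13.5000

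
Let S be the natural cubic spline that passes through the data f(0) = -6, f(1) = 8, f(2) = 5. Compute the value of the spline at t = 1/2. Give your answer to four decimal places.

Write M_i for S''(x_i). With h_i = 1, 1 and divided differences Δ_i = 14, -3, the continuity of S' gives the tridiagonal system
  1·M_0 + 4·M_1 + 1·M_2 = 6(Δ_1 - Δ_0) = -102
Natural end conditions: M_0 = M_2 = 0.
Solving the tridiagonal system: M_0 = 0, M_1 = -51/2, M_2 = 0.
On [0, 1], S(t) = -6 + 73/4·t + 0·t² - 17/4·t³.
With t = 1/2: S(1/2) = 83/32.

2.5938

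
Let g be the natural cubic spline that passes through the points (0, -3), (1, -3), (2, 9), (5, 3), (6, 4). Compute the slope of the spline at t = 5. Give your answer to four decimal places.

With m_i denoting the second derivative at x_i, h_i = 1, 1, 3, 1, and Δ_i = (y_(i+1) − y_i)/h_i = 0, 12, -2, 1:
  1·m_0 + 4·m_1 + 1·m_2 = 6(Δ_1 - Δ_0) = 72
  1·m_1 + 8·m_2 + 3·m_3 = 6(Δ_2 - Δ_1) = -84
  3·m_2 + 8·m_3 + 1·m_4 = 6(Δ_3 - Δ_2) = 18
Natural end conditions: m_0 = m_4 = 0.
Hence m_0 = 0, m_1 = 2343/106, m_2 = -870/53, m_3 = 891/106, m_4 = 0.
On [5, 6], g'(t) = b_3 + 2c_3·(t - 5) + 3d_3·(t - 5)² with b_3 = Δ_3 - h_3(2m_3 + m_4)/6 = -191/106, c_3 = m_3/2 = 891/212, d_3 = (m_4 - m_3)/(6h_3) = -297/212. So g'(5) = -191/106.

-1.8019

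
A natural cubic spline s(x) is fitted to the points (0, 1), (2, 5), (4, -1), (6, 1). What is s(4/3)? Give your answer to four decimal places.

4.8519

Let m_i = s''(x_i). Step sizes h_i = 2, 2, 2; slopes of the chords Δ_i = (y_(i+1) - y_i)/h_i = 2, -3, 1.
  2·m_0 + 8·m_1 + 2·m_2 = 6(Δ_1 - Δ_0) = -30
  2·m_1 + 8·m_2 + 2·m_3 = 6(Δ_2 - Δ_1) = 24
Natural end conditions: m_0 = m_3 = 0.
Hence m_0 = 0, m_1 = -24/5, m_2 = 21/5, m_3 = 0.
On [0, 2], s(x) = 1 + 18/5·x + 0·x² - 2/5·x³.
With x = 4/3: s(4/3) = 131/27.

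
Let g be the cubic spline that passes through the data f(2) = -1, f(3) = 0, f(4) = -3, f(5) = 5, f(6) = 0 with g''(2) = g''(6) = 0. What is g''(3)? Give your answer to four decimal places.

-12.5357

With σ_i denoting the second derivative at x_i, h_i = 1, 1, 1, 1, and Δ_i = (y_(i+1) − y_i)/h_i = 1, -3, 8, -5:
  1·σ_0 + 4·σ_1 + 1·σ_2 = 6(Δ_1 - Δ_0) = -24
  1·σ_1 + 4·σ_2 + 1·σ_3 = 6(Δ_2 - Δ_1) = 66
  1·σ_2 + 4·σ_3 + 1·σ_4 = 6(Δ_3 - Δ_2) = -78
Natural end conditions: σ_0 = σ_4 = 0.
Hence σ_0 = 0, σ_1 = -351/28, σ_2 = 183/7, σ_3 = -729/28, σ_4 = 0.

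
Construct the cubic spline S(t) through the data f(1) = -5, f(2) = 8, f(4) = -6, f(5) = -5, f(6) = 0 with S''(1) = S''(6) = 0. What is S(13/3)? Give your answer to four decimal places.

-6.7596

Write σ_i for S''(x_i). With h_i = 1, 2, 1, 1 and divided differences Δ_i = 13, -7, 1, 5, the continuity of S' gives the tridiagonal system
  1·σ_0 + 6·σ_1 + 2·σ_2 = 6(Δ_1 - Δ_0) = -120
  2·σ_1 + 6·σ_2 + 1·σ_3 = 6(Δ_2 - Δ_1) = 48
  1·σ_2 + 4·σ_3 + 1·σ_4 = 6(Δ_3 - Δ_2) = 24
Natural end conditions: σ_0 = σ_4 = 0.
Forward elimination and back-substitution give σ_0 = 0, σ_1 = -1548/61, σ_2 = 984/61, σ_3 = 120/61, σ_4 = 0.
On [4, 5], S(t) = -6 - 287/61·(t - 4) + 492/61·(t - 4)² - 144/61·(t - 4)³.
With (t - 4) = 1/3: S(13/3) = -1237/183.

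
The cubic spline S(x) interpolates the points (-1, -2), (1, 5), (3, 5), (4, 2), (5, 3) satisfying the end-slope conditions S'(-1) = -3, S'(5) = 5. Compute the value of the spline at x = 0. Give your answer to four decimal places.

Put σ_i = S'' at the i-th knot. Here h = (2, 2, 1, 1) and Δ = (7/2, 0, -3, 1), so the interior equations h_(i-1)·σ_(i-1) + 2(h_(i-1)+h_i)·σ_i + h_i·σ_(i+1) = 6(Δ_i − Δ_(i-1)) read
  2·σ_0 + 8·σ_1 + 2·σ_2 = 6(Δ_1 - Δ_0) = -21
  2·σ_1 + 6·σ_2 + 1·σ_3 = 6(Δ_2 - Δ_1) = -18
  1·σ_2 + 4·σ_3 + 1·σ_4 = 6(Δ_3 - Δ_2) = 24
Clamped end conditions give two more equations: 2h_0·σ_0 + h_0·σ_1 = 6(Δ_0 - S'(-1)) = 39 and h_3·σ_3 + 2h_3·σ_4 = 6(S'(5) - Δ_3) = 24.
Solving: σ_0 = 1039/84, σ_1 = -110/21, σ_2 = -23/12, σ_3 = 167/42, σ_4 = 841/84.
On [-1, 1], S(x) = -2 - 3·(x + 1) + 1039/168·(x + 1)² - 493/336·(x + 1)³.
With (x + 1) = 1: S(0) = -95/336.

-0.2827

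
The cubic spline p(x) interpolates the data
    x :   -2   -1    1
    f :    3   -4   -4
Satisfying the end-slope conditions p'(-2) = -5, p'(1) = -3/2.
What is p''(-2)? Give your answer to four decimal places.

Put M_i = p'' at the i-th knot. Here h = (1, 2) and Δ = (-7, 0), so the interior equations h_(i-1)·M_(i-1) + 2(h_(i-1)+h_i)·M_i + h_i·M_(i+1) = 6(Δ_i − Δ_(i-1)) read
  1·M_0 + 6·M_1 + 2·M_2 = 6(Δ_1 - Δ_0) = 42
Clamped end conditions give two more equations: 2h_0·M_0 + h_0·M_1 = 6(Δ_0 - p'(-2)) = -12 and h_1·M_1 + 2h_1·M_2 = 6(p'(1) - Δ_1) = -9.
Hence M_0 = -71/6, M_1 = 35/3, M_2 = -97/12.

-11.8333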